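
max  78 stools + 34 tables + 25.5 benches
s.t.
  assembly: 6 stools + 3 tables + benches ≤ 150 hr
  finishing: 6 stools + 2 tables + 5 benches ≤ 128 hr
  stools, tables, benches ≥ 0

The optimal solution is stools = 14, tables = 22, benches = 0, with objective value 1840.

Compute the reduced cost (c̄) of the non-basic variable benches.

Check each constraint at x*: assembly 150/150 (tight); finishing 128/128 (tight).
The binding rows give the dual system: 6·y_assembly + 6·y_finishing = 78 and 3·y_assembly + 2·y_finishing = 34.
Solving: y_assembly = 8, y_finishing = 5.
Reduced cost of benches: c₃ − yᵀa₃ = 25.5 − (8·1 + 5·5) = 25.5 − 33 = -7.5.

-7.5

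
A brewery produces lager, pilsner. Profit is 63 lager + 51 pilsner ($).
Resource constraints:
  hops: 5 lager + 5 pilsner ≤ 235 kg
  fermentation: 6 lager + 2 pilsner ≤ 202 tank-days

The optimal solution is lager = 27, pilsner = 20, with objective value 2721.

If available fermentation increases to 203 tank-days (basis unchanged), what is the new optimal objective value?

At the optimum: hops uses 235 of 235 (binding); fermentation uses 202 of 202 (binding).
The binding rows give the dual system: 5·y_hops + 6·y_fermentation = 63 and 5·y_hops + 2·y_fermentation = 51.
This yields shadow prices y_hops = 9, y_fermentation = 3.
Δz = y_fermentation·Δb = 3 × (1) = 3, so new z* = 2721 + 3 = 2724.

2724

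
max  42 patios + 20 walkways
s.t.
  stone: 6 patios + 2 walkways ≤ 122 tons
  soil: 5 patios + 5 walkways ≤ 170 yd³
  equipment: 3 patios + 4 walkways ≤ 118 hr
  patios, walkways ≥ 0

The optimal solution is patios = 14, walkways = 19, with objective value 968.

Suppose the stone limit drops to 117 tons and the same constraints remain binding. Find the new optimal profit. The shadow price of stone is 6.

938

Δb = -5, so new z* = 968 + (6)·(-5) = 968 − 30 = 938.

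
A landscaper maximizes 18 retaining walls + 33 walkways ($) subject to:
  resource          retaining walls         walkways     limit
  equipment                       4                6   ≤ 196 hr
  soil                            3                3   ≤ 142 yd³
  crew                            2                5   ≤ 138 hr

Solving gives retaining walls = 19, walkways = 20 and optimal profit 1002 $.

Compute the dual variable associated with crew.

At the optimum: equipment uses 196 of 196 (binding); soil uses 117 of 142 (slack = 25); crew uses 138 of 138 (binding).
Since soil is not tight, its dual is 0.
The binding rows give the dual system: 4·y_equipment + 2·y_crew = 18 and 6·y_equipment + 5·y_crew = 33.
This yields shadow prices y_equipment = 3, y_crew = 3.
Shadow price of crew = 3.

3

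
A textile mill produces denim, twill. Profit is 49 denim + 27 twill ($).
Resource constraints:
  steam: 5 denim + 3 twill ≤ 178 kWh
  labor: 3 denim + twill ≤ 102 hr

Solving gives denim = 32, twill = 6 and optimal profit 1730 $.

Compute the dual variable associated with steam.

8

Check each constraint at x*: steam 178/178 (tight); labor 102/102 (tight).
The binding rows give the dual system: 5·y_steam + 3·y_labor = 49 and 3·y_steam + 1·y_labor = 27.
This yields shadow prices y_steam = 8, y_labor = 3.
Shadow price of steam = 8.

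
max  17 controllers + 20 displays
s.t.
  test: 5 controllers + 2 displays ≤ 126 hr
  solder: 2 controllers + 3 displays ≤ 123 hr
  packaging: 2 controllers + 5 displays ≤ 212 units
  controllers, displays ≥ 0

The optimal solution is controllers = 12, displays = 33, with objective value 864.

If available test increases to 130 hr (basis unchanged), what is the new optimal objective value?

At the optimum: test uses 126 of 126 (binding); solder uses 123 of 123 (binding); packaging uses 189 of 212 (slack = 23).
Slack constraints have shadow price 0 (complementary slackness).
Dual feasibility on the basic columns requires 5·y_test + 2·y_solder = 17, 2·y_test + 3·y_solder = 20.
Solving: y_test = 1, y_solder = 6.
Δz = y_test·Δb = 1 × (4) = 4, so new z* = 864 + 4 = 868.

868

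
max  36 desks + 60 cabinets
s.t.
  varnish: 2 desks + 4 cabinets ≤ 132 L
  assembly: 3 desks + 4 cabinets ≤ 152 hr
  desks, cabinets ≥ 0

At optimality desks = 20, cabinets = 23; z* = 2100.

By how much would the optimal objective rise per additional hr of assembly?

Both varnish and assembly are binding at x*.
From A_Bᵀ y = c: 2·y_varnish + 3·y_assembly = 36; 4·y_varnish + 4·y_assembly = 60.
→ y_varnish = 9 and y_assembly = 6.
Shadow price of assembly = 6.

6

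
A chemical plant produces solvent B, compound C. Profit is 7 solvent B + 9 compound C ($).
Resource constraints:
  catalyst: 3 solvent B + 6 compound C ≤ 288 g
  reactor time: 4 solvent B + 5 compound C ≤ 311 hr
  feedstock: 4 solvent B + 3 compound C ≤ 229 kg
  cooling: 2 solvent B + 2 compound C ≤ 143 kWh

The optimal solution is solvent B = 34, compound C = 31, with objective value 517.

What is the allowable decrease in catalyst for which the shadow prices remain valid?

Binding constraints: catalyst, feedstock. The basis is B = [[3,6],[4,3]] with det -15.
Per unit decrease in catalyst, x* moves by d = (0.2, -0.2667).
The basis stays optimal until compound C reaches 0; allowable decrease = 116.25 g.

116.25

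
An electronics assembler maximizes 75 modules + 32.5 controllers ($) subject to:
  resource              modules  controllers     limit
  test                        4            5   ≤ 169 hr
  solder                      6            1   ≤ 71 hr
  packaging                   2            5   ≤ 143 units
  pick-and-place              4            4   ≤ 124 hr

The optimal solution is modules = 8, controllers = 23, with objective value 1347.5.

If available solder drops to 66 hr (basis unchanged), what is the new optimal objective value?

At the optimum: test uses 147 of 169 (slack = 22); solder uses 71 of 71 (binding); packaging uses 131 of 143 (slack = 12); pick-and-place uses 124 of 124 (binding).
By complementary slackness, y = 0 for the non-binding constraints.
From A_Bᵀ y = c: 6·y_solder + 4·y_pick-and-place = 75; 1·y_solder + 4·y_pick-and-place = 32.5.
Solving: y_solder = 8.5, y_pick-and-place = 6.
Δz = y_solder·Δb = 8.5 × (-5) = -42.5, so new z* = 1347.5 − 42.5 = 1305.

1305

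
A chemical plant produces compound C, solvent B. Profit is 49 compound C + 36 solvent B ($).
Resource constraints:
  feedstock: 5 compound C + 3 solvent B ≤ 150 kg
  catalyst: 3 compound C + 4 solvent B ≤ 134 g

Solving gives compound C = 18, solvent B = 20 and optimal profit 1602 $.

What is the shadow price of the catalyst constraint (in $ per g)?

3

Check each constraint at x*: feedstock 150/150 (tight); catalyst 134/134 (tight).
The binding rows give the dual system: 5·y_feedstock + 3·y_catalyst = 49 and 3·y_feedstock + 4·y_catalyst = 36.
Solving: y_feedstock = 8, y_catalyst = 3.
Shadow price of catalyst = 3.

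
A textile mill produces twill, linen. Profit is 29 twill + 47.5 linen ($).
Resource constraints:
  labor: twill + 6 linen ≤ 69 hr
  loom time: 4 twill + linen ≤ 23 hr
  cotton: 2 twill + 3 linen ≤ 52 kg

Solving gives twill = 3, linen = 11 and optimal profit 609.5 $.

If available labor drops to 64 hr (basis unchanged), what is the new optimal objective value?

At the optimum: labor uses 69 of 69 (binding); loom time uses 23 of 23 (binding); cotton uses 39 of 52 (slack = 13).
Slack constraints have shadow price 0 (complementary slackness).
Dual feasibility on the basic columns requires 1·y_labor + 4·y_loom time = 29, 6·y_labor + 1·y_loom time = 47.5.
→ y_labor = 7 and y_loom time = 5.5.
Δz = y_labor·Δb = 7 × (-5) = -35, so new z* = 609.5 − 35 = 574.5.

574.5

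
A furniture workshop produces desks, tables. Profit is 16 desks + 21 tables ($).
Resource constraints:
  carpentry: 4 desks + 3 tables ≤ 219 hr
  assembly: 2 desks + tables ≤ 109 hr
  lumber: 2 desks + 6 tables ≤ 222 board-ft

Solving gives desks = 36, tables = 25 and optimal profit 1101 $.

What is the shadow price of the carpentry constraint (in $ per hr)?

3

Binding: carpentry and lumber. Non-binding: assembly (12 unused).
Since assembly is not tight, its dual is 0.
The binding rows give the dual system: 4·y_carpentry + 2·y_lumber = 16 and 3·y_carpentry + 6·y_lumber = 21.
Solving: y_carpentry = 3, y_lumber = 2.
Shadow price of carpentry = 3.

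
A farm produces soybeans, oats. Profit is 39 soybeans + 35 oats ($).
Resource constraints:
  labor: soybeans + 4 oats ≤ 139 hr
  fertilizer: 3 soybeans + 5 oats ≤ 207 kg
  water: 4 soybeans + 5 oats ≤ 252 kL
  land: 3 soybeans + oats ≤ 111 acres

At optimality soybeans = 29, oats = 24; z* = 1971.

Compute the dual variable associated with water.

At the optimum: labor uses 125 of 139 (slack = 14); fertilizer uses 207 of 207 (binding); water uses 236 of 252 (slack = 16); land uses 111 of 111 (binding).
By complementary slackness, y = 0 for the non-binding constraints.
Dual feasibility on the basic columns requires 3·y_fertilizer + 3·y_land = 39, 5·y_fertilizer + 1·y_land = 35.
This yields shadow prices y_fertilizer = 5.5, y_land = 7.5.
Shadow price of water = 0.

0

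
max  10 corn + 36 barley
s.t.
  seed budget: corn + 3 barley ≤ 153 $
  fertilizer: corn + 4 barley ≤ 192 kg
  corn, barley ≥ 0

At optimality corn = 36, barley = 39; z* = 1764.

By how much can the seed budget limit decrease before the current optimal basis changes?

9

Binding constraints: seed budget, fertilizer. The basis is B = [[1,3],[1,4]] with det 1.
Per unit decrease in seed budget, x* moves by d = (-4, 1).
The basis stays optimal until corn reaches 0; allowable decrease = 9 $.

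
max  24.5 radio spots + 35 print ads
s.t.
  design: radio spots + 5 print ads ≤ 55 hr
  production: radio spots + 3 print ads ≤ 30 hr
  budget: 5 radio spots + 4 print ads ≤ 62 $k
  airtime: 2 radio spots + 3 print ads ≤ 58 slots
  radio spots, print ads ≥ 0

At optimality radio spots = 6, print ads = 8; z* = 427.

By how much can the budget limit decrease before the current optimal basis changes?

Binding constraints: production, budget. The basis is B = [[1,3],[5,4]] with det -11.
Per unit decrease in budget, x* moves by d = (-0.2727, 0.0909).
The basis stays optimal until radio spots reaches 0; allowable decrease = 22 $k.

22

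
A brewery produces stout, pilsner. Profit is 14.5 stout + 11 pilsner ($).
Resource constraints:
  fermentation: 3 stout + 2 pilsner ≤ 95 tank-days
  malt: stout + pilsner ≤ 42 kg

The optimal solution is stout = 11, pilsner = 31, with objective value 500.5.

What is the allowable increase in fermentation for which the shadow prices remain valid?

31

Binding constraints: fermentation, malt. The basis is B = [[3,2],[1,1]] with det 1.
Per unit increase in fermentation, x* moves by d = (1, -1).
The basis stays optimal until pilsner reaches 0; allowable increase = 31 tank-days.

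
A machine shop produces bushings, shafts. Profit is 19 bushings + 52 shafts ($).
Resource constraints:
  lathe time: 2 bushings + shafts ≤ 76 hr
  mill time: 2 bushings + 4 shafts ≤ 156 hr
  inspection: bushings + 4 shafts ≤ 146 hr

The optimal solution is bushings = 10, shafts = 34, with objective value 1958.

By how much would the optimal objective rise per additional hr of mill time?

At the optimum: lathe time uses 54 of 76 (slack = 22); mill time uses 156 of 156 (binding); inspection uses 146 of 146 (binding).
Since lathe time is not tight, its dual is 0.
From A_Bᵀ y = c: 2·y_mill time + 1·y_inspection = 19; 4·y_mill time + 4·y_inspection = 52.
→ y_mill time = 6 and y_inspection = 7.
Shadow price of mill time = 6.

6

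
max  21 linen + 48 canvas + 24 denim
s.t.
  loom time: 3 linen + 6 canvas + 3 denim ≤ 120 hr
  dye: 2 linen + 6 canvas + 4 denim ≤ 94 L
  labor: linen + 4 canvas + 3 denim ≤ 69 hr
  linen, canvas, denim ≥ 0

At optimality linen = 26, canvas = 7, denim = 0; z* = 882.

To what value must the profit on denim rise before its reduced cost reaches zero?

Check each constraint at x*: loom time 120/120 (tight); dye 94/94 (tight); labor 54/69 (slack 15).
Since labor is not tight, its dual is 0.
The binding rows give the dual system: 3·y_loom time + 2·y_dye = 21 and 6·y_loom time + 6·y_dye = 48.
→ y_loom time = 5 and y_dye = 3.
denim enters the basis when its profit ≥ yᵀa₃ = 5·3 + 3·4 = 27.

27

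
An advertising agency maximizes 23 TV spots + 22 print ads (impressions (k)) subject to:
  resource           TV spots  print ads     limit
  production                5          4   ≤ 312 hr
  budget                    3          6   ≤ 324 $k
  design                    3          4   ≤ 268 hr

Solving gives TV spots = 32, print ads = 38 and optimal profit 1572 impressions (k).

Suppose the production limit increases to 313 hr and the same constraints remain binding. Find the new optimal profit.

At the optimum: production uses 312 of 312 (binding); budget uses 324 of 324 (binding); design uses 248 of 268 (slack = 20).
Since design is not tight, its dual is 0.
The binding rows give the dual system: 5·y_production + 3·y_budget = 23 and 4·y_production + 6·y_budget = 22.
This yields shadow prices y_production = 4, y_budget = 1.
Δz = y_production·Δb = 4 × (1) = 4, so new z* = 1572 + 4 = 1576.

1576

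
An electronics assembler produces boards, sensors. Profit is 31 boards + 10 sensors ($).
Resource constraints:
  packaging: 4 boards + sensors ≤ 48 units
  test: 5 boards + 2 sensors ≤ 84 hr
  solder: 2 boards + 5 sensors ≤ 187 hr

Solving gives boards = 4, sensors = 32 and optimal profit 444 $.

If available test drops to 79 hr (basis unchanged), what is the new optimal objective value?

429

Check each constraint at x*: packaging 48/48 (tight); test 84/84 (tight); solder 168/187 (slack 19).
By complementary slackness, y = 0 for the non-binding constraint.
The binding rows give the dual system: 4·y_packaging + 5·y_test = 31 and 1·y_packaging + 2·y_test = 10.
Solving: y_packaging = 4, y_test = 3.
Δz = y_test·Δb = 3 × (-5) = -15, so new z* = 444 − 15 = 429.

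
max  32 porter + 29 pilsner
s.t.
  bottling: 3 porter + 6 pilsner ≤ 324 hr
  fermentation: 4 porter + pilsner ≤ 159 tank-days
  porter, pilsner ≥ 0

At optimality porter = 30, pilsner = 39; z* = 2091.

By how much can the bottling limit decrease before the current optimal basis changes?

204.75

Binding constraints: bottling, fermentation. The basis is B = [[3,6],[4,1]] with det -21.
Per unit decrease in bottling, x* moves by d = (0.0476, -0.1905).
The basis stays optimal until pilsner reaches 0; allowable decrease = 204.75 hr.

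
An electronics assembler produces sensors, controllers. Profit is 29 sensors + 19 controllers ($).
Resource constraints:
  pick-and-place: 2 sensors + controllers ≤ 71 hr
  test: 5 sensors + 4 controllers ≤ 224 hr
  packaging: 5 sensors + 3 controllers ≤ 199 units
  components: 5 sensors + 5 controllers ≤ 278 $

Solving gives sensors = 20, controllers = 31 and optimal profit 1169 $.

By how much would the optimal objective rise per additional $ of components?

At the optimum: pick-and-place uses 71 of 71 (binding); test uses 224 of 224 (binding); packaging uses 193 of 199 (slack = 6); components uses 255 of 278 (slack = 23).
By complementary slackness, y = 0 for the non-binding constraints.
Dual feasibility on the basic columns requires 2·y_pick-and-place + 5·y_test = 29, 1·y_pick-and-place + 4·y_test = 19.
→ y_pick-and-place = 7 and y_test = 3.
Shadow price of components = 0.

0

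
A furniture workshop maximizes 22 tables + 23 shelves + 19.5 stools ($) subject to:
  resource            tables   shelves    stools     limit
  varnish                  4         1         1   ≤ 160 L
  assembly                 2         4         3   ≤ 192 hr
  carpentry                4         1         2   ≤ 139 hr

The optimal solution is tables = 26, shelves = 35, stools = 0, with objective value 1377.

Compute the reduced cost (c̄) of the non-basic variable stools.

-1.5

Check each constraint at x*: varnish 139/160 (slack 21); assembly 192/192 (tight); carpentry 139/139 (tight).
Since varnish is not tight, its dual is 0.
The binding rows give the dual system: 2·y_assembly + 4·y_carpentry = 22 and 4·y_assembly + 1·y_carpentry = 23.
This yields shadow prices y_assembly = 5, y_carpentry = 3.
Reduced cost of stools: c₃ − yᵀa₃ = 19.5 − (5·3 + 3·2) = 19.5 − 21 = -1.5.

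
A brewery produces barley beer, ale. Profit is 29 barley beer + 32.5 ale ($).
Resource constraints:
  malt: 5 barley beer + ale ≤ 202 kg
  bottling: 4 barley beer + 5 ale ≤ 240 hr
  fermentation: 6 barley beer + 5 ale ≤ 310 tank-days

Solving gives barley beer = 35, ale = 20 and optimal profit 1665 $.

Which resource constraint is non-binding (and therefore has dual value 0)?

malt

malt: 195/202 (slack 7)
bottling: 240/240 (binding)
fermentation: 310/310 (binding)
By complementary slackness, a constraint with positive slack has shadow price 0 → malt.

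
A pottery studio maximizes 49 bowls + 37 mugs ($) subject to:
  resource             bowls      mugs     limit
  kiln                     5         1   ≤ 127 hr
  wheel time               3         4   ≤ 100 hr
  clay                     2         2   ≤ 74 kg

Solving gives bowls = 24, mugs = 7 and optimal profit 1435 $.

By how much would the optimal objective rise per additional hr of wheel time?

Binding: kiln and wheel time. Non-binding: clay (12 unused).
Slack constraints have shadow price 0 (complementary slackness).
Dual feasibility on the basic columns requires 5·y_kiln + 3·y_wheel time = 49, 1·y_kiln + 4·y_wheel time = 37.
→ y_kiln = 5 and y_wheel time = 8.
Shadow price of wheel time = 8.

8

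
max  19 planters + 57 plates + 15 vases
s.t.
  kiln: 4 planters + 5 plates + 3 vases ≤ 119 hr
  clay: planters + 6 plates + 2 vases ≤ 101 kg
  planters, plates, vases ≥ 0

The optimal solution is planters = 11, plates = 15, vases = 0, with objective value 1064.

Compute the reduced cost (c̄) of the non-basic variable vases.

-8

Check each constraint at x*: kiln 119/119 (tight); clay 101/101 (tight).
Dual feasibility on the basic columns requires 4·y_kiln + 1·y_clay = 19, 5·y_kiln + 6·y_clay = 57.
Solving: y_kiln = 3, y_clay = 7.
Reduced cost of vases: c₃ − yᵀa₃ = 15 − (3·3 + 7·2) = 15 − 23 = -8.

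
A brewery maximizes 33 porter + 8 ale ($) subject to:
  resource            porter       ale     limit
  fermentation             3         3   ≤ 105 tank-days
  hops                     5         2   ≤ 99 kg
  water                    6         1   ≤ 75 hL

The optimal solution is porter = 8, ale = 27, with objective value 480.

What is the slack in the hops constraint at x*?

5

hops used = 5·8 + 2·27 = 94; slack = 99 − 94 = 5.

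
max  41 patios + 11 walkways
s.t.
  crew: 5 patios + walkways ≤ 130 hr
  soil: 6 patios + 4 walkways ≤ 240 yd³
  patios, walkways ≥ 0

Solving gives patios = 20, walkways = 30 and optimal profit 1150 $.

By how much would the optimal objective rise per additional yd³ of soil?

Both crew and soil are binding at x*.
The binding rows give the dual system: 5·y_crew + 6·y_soil = 41 and 1·y_crew + 4·y_soil = 11.
Solving: y_crew = 7, y_soil = 1.
Shadow price of soil = 1.

1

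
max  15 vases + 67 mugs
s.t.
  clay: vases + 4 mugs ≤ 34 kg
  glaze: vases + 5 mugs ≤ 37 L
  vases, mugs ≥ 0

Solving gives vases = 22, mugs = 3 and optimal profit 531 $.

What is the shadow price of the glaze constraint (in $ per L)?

7

Both clay and glaze are binding at x*.
The binding rows give the dual system: 1·y_clay + 1·y_glaze = 15 and 4·y_clay + 5·y_glaze = 67.
→ y_clay = 8 and y_glaze = 7.
Shadow price of glaze = 7.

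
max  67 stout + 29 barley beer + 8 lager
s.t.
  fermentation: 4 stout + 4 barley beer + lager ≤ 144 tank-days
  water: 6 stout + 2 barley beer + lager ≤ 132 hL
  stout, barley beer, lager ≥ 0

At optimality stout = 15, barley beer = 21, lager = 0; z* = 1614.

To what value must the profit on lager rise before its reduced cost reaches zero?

12

Both fermentation and water are binding at x*.
Dual feasibility on the basic columns requires 4·y_fermentation + 6·y_water = 67, 4·y_fermentation + 2·y_water = 29.
Solving: y_fermentation = 2.5, y_water = 9.5.
lager enters the basis when its profit ≥ yᵀa₃ = 2.5·1 + 9.5·1 = 12.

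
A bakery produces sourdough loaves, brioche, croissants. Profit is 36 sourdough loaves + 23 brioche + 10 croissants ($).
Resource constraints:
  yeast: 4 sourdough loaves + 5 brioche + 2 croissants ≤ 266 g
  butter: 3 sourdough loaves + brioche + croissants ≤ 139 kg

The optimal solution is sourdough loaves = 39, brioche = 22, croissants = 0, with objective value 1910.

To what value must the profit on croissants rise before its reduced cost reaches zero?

14

Check each constraint at x*: yeast 266/266 (tight); butter 139/139 (tight).
Dual feasibility on the basic columns requires 4·y_yeast + 3·y_butter = 36, 5·y_yeast + 1·y_butter = 23.
Solving: y_yeast = 3, y_butter = 8.
croissants enters the basis when its profit ≥ yᵀa₃ = 3·2 + 8·1 = 14.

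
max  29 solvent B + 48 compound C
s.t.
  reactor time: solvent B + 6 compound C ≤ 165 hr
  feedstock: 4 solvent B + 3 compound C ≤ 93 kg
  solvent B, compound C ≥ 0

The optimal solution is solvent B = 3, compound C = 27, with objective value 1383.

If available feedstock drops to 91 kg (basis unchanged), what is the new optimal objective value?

1371

Check each constraint at x*: reactor time 165/165 (tight); feedstock 93/93 (tight).
Dual feasibility on the basic columns requires 1·y_reactor time + 4·y_feedstock = 29, 6·y_reactor time + 3·y_feedstock = 48.
This yields shadow prices y_reactor time = 5, y_feedstock = 6.
Δz = y_feedstock·Δb = 6 × (-2) = -12, so new z* = 1383 − 12 = 1371.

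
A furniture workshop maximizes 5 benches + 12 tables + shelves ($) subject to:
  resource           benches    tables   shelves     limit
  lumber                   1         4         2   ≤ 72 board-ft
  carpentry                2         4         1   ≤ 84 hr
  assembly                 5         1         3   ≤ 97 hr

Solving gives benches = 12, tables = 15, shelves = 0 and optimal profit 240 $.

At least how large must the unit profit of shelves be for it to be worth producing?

Binding: lumber and carpentry. Non-binding: assembly (22 unused).
By complementary slackness, y = 0 for the non-binding constraint.
Dual feasibility on the basic columns requires 1·y_lumber + 2·y_carpentry = 5, 4·y_lumber + 4·y_carpentry = 12.
Solving: y_lumber = 1, y_carpentry = 2.
shelves enters the basis when its profit ≥ yᵀa₃ = 1·2 + 2·1 = 4.

4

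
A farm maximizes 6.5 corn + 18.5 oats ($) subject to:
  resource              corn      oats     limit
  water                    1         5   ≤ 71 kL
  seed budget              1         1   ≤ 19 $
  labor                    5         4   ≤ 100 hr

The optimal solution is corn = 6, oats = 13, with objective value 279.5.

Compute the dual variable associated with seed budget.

Binding: water and seed budget. Non-binding: labor (18 unused).
Since labor is not tight, its dual is 0.
From A_Bᵀ y = c: 1·y_water + 1·y_seed budget = 6.5; 5·y_water + 1·y_seed budget = 18.5.
→ y_water = 3 and y_seed budget = 3.5.
Shadow price of seed budget = 3.5.

3.5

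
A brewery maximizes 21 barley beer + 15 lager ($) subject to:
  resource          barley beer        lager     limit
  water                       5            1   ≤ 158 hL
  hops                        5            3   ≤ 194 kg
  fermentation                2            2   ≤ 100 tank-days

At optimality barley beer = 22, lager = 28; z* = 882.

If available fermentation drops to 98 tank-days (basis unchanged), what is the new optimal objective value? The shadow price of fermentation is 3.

876

Δb = -2, so new z* = 882 + (3)·(-2) = 882 − 6 = 876.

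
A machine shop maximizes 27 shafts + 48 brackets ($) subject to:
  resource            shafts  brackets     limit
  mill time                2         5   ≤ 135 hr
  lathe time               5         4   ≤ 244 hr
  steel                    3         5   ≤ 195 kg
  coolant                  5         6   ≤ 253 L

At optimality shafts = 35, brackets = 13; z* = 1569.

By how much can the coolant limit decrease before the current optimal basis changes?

91

Binding constraints: mill time, coolant. The basis is B = [[2,5],[5,6]] with det -13.
Per unit decrease in coolant, x* moves by d = (-0.3846, 0.1538).
The basis stays optimal until shafts reaches 0; allowable decrease = 91 L.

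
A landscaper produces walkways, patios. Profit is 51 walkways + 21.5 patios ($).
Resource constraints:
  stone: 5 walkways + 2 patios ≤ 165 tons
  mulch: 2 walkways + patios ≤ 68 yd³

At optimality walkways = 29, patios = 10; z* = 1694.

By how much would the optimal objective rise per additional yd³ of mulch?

Check each constraint at x*: stone 165/165 (tight); mulch 68/68 (tight).
From A_Bᵀ y = c: 5·y_stone + 2·y_mulch = 51; 2·y_stone + 1·y_mulch = 21.5.
Solving: y_stone = 8, y_mulch = 5.5.
Shadow price of mulch = 5.5.

5.5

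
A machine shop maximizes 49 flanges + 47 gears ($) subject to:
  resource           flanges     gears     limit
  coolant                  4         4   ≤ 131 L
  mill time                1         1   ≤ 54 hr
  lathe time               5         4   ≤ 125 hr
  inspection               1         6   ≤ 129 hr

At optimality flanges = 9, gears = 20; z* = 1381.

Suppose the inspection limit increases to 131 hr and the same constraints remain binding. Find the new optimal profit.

1384

Binding: lathe time and inspection. Non-binding: coolant (15 unused), mill time (25 unused).
Slack constraints have shadow price 0 (complementary slackness).
From A_Bᵀ y = c: 5·y_lathe time + 1·y_inspection = 49; 4·y_lathe time + 6·y_inspection = 47.
Solving: y_lathe time = 9.5, y_inspection = 1.5.
Δz = y_inspection·Δb = 1.5 × (2) = 3, so new z* = 1381 + 3 = 1384.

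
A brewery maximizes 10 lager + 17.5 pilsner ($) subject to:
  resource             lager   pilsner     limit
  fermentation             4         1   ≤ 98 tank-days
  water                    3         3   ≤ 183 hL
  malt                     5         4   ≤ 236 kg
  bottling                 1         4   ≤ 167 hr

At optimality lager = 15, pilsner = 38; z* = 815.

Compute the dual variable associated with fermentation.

At the optimum: fermentation uses 98 of 98 (binding); water uses 159 of 183 (slack = 24); malt uses 227 of 236 (slack = 9); bottling uses 167 of 167 (binding).
Slack constraints have shadow price 0 (complementary slackness).
From A_Bᵀ y = c: 4·y_fermentation + 1·y_bottling = 10; 1·y_fermentation + 4·y_bottling = 17.5.
This yields shadow prices y_fermentation = 1.5, y_bottling = 4.
Shadow price of fermentation = 1.5.

1.5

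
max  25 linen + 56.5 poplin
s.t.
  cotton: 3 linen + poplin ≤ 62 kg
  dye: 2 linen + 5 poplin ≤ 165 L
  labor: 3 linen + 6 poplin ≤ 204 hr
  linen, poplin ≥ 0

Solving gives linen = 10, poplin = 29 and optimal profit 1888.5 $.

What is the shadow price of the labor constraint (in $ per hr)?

At the optimum: cotton uses 59 of 62 (slack = 3); dye uses 165 of 165 (binding); labor uses 204 of 204 (binding).
Slack constraints have shadow price 0 (complementary slackness).
From A_Bᵀ y = c: 2·y_dye + 3·y_labor = 25; 5·y_dye + 6·y_labor = 56.5.
Solving: y_dye = 6.5, y_labor = 4.
Shadow price of labor = 4.

4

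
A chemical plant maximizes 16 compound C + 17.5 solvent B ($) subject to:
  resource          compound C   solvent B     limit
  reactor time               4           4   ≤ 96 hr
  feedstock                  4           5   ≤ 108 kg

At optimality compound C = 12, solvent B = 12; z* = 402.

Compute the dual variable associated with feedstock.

At the optimum: reactor time uses 96 of 96 (binding); feedstock uses 108 of 108 (binding).
From A_Bᵀ y = c: 4·y_reactor time + 4·y_feedstock = 16; 4·y_reactor time + 5·y_feedstock = 17.5.
→ y_reactor time = 2.5 and y_feedstock = 1.5.
Shadow price of feedstock = 1.5.

1.5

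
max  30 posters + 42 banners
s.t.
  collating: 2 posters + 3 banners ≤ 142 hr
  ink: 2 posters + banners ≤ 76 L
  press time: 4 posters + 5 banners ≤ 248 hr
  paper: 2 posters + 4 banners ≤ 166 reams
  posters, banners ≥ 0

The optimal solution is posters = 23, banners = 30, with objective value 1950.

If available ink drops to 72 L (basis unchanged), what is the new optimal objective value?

1926

Binding: ink and paper. Non-binding: collating (6 unused), press time (6 unused).
Since collating, press time are not tight, their duals are 0.
From A_Bᵀ y = c: 2·y_ink + 2·y_paper = 30; 1·y_ink + 4·y_paper = 42.
→ y_ink = 6 and y_paper = 9.
Δz = y_ink·Δb = 6 × (-4) = -24, so new z* = 1950 − 24 = 1926.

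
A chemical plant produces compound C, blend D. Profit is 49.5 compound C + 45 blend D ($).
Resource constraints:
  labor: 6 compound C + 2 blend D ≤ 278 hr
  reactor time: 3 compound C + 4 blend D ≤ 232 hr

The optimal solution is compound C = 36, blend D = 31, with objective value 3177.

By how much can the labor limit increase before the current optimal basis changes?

186

Binding constraints: labor, reactor time. The basis is B = [[6,2],[3,4]] with det 18.
Per unit increase in labor, x* moves by d = (0.2222, -0.1667).
The basis stays optimal until blend D reaches 0; allowable increase = 186 hr.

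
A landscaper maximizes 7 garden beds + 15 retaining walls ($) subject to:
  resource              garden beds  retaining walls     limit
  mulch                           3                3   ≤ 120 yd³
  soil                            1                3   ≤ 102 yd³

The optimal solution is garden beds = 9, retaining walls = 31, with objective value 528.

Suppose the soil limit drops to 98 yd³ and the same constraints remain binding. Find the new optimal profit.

512

At the optimum: mulch uses 120 of 120 (binding); soil uses 102 of 102 (binding).
From A_Bᵀ y = c: 3·y_mulch + 1·y_soil = 7; 3·y_mulch + 3·y_soil = 15.
Solving: y_mulch = 1, y_soil = 4.
Δz = y_soil·Δb = 4 × (-4) = -16, so new z* = 528 − 16 = 512.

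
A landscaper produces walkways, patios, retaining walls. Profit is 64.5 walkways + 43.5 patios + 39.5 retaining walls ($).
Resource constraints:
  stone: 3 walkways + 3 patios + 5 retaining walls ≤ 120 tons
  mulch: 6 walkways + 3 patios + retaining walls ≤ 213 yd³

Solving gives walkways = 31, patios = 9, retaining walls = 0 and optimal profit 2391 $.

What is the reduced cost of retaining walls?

-5

At the optimum: stone uses 120 of 120 (binding); mulch uses 213 of 213 (binding).
Dual feasibility on the basic columns requires 3·y_stone + 6·y_mulch = 64.5, 3·y_stone + 3·y_mulch = 43.5.
Solving: y_stone = 7.5, y_mulch = 7.
Reduced cost of retaining walls: c₃ − yᵀa₃ = 39.5 − (7.5·5 + 7·1) = 39.5 − 44.5 = -5.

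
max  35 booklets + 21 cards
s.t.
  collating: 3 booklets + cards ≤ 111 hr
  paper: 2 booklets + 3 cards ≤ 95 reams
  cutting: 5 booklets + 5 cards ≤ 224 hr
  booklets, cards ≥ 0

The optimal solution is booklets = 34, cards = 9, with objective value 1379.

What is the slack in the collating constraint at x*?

collating used = 3·34 + 1·9 = 111; slack = 111 − 111 = 0.

0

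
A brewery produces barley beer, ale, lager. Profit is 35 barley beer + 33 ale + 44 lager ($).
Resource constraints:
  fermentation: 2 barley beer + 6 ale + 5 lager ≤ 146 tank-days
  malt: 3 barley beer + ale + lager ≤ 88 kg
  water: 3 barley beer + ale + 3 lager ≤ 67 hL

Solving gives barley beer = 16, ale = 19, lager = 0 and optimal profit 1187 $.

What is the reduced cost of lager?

Binding: fermentation and water. Non-binding: malt (21 unused).
Since malt is not tight, its dual is 0.
From A_Bᵀ y = c: 2·y_fermentation + 3·y_water = 35; 6·y_fermentation + 1·y_water = 33.
Solving: y_fermentation = 4, y_water = 9.
Reduced cost of lager: c₃ − yᵀa₃ = 44 − (4·5 + 9·3) = 44 − 47 = -3.

-3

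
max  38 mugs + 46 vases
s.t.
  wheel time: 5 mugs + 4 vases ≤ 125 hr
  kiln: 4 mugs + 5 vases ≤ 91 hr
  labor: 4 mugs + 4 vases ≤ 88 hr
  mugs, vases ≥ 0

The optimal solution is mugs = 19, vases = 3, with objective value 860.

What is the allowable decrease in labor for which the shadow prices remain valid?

Binding constraints: kiln, labor. The basis is B = [[4,5],[4,4]] with det -4.
Per unit decrease in labor, x* moves by d = (-1.25, 1).
The basis stays optimal until mugs reaches 0; allowable decrease = 15.2 hr.

15.2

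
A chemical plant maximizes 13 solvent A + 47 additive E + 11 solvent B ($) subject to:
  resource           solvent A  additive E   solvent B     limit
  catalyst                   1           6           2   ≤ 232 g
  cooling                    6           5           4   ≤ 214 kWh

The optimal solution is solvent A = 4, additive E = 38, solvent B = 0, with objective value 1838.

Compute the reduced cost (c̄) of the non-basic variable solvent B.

-7

Both catalyst and cooling are binding at x*.
Dual feasibility on the basic columns requires 1·y_catalyst + 6·y_cooling = 13, 6·y_catalyst + 5·y_cooling = 47.
Solving: y_catalyst = 7, y_cooling = 1.
Reduced cost of solvent B: c₃ − yᵀa₃ = 11 − (7·2 + 1·4) = 11 − 18 = -7.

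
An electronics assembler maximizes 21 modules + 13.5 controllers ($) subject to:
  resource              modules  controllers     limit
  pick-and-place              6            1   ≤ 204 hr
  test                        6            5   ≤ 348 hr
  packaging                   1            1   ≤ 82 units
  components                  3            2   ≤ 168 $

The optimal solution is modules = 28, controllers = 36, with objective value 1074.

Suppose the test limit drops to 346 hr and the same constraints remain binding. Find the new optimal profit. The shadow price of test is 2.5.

1069

Δb = -2, so new z* = 1074 + (2.5)·(-2) = 1074 − 5 = 1069.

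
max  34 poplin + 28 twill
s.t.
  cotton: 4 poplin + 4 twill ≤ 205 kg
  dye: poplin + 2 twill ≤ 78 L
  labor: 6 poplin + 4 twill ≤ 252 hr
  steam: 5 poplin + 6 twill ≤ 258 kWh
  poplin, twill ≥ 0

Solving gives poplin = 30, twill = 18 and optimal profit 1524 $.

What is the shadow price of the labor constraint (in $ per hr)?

Binding: labor and steam. Non-binding: cotton (13 unused), dye (12 unused).
Slack constraints have shadow price 0 (complementary slackness).
The binding rows give the dual system: 6·y_labor + 5·y_steam = 34 and 4·y_labor + 6·y_steam = 28.
→ y_labor = 4 and y_steam = 2.
Shadow price of labor = 4.

4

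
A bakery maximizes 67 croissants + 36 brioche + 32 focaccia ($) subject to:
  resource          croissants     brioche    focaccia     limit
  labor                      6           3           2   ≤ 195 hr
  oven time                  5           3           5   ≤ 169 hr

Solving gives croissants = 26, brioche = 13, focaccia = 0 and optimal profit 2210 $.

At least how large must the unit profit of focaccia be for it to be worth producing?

Both labor and oven time are binding at x*.
From A_Bᵀ y = c: 6·y_labor + 5·y_oven time = 67; 3·y_labor + 3·y_oven time = 36.
→ y_labor = 7 and y_oven time = 5.
focaccia enters the basis when its profit ≥ yᵀa₃ = 7·2 + 5·5 = 39.

39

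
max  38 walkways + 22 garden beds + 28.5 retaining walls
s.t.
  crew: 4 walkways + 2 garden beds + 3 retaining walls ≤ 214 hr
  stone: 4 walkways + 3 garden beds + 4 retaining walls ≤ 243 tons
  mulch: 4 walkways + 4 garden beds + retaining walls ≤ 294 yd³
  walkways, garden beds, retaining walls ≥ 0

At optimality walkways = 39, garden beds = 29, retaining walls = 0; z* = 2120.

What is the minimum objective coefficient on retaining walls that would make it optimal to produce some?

Binding: crew and stone. Non-binding: mulch (22 unused).
Slack constraints have shadow price 0 (complementary slackness).
Dual feasibility on the basic columns requires 4·y_crew + 4·y_stone = 38, 2·y_crew + 3·y_stone = 22.
Solving: y_crew = 6.5, y_stone = 3.
retaining walls enters the basis when its profit ≥ yᵀa₃ = 6.5·3 + 3·4 = 31.5.

31.5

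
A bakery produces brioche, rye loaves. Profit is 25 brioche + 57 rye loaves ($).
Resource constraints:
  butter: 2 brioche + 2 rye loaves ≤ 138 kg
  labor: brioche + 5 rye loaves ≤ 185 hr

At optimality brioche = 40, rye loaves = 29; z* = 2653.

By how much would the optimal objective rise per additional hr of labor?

Both butter and labor are binding at x*.
The binding rows give the dual system: 2·y_butter + 1·y_labor = 25 and 2·y_butter + 5·y_labor = 57.
→ y_butter = 8.5 and y_labor = 8.
Shadow price of labor = 8.

8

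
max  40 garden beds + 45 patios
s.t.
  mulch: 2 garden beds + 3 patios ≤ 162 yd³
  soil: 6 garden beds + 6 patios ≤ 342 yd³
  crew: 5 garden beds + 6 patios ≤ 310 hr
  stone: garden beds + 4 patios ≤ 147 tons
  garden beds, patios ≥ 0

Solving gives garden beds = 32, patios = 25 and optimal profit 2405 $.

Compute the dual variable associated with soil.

2.5

Check each constraint at x*: mulch 139/162 (slack 23); soil 342/342 (tight); crew 310/310 (tight); stone 132/147 (slack 15).
Since mulch, stone are not tight, their duals are 0.
Dual feasibility on the basic columns requires 6·y_soil + 5·y_crew = 40, 6·y_soil + 6·y_crew = 45.
→ y_soil = 2.5 and y_crew = 5.
Shadow price of soil = 2.5.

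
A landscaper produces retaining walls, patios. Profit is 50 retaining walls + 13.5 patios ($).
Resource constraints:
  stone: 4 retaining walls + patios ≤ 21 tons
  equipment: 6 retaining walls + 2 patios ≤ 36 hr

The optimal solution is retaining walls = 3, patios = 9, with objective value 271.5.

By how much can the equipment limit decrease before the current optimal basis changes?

Binding constraints: stone, equipment. The basis is B = [[4,1],[6,2]] with det 2.
Per unit decrease in equipment, x* moves by d = (0.5, -2).
The basis stays optimal until patios reaches 0; allowable decrease = 4.5 hr.

4.5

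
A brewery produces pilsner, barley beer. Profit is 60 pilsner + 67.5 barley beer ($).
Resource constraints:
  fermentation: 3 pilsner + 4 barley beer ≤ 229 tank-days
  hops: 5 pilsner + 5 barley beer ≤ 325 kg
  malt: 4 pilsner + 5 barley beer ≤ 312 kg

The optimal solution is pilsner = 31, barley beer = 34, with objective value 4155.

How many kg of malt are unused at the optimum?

18

malt used = 4·31 + 5·34 = 294; slack = 312 − 294 = 18.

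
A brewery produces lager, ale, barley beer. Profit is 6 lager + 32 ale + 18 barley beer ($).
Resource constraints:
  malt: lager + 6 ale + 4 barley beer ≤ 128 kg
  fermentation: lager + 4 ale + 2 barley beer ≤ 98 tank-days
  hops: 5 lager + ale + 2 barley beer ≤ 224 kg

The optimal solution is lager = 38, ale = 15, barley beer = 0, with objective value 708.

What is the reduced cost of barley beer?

-2

Check each constraint at x*: malt 128/128 (tight); fermentation 98/98 (tight); hops 205/224 (slack 19).
By complementary slackness, y = 0 for the non-binding constraint.
From A_Bᵀ y = c: 1·y_malt + 1·y_fermentation = 6; 6·y_malt + 4·y_fermentation = 32.
This yields shadow prices y_malt = 4, y_fermentation = 2.
Reduced cost of barley beer: c₃ − yᵀa₃ = 18 − (4·4 + 2·2) = 18 − 20 = -2.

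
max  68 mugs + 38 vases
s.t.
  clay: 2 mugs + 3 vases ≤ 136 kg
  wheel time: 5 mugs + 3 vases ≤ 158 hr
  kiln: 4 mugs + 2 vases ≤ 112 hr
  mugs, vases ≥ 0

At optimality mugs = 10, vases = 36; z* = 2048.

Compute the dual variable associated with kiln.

At the optimum: clay uses 128 of 136 (slack = 8); wheel time uses 158 of 158 (binding); kiln uses 112 of 112 (binding).
Since clay is not tight, its dual is 0.
Dual feasibility on the basic columns requires 5·y_wheel time + 4·y_kiln = 68, 3·y_wheel time + 2·y_kiln = 38.
→ y_wheel time = 8 and y_kiln = 7.
Shadow price of kiln = 7.

7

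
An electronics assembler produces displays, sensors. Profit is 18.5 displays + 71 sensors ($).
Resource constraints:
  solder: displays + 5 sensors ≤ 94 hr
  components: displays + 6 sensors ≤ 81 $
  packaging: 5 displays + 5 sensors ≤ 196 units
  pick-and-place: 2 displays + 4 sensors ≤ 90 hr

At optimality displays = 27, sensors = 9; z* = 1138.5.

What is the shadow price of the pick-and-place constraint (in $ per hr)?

5

Binding: components and pick-and-place. Non-binding: solder (22 unused), packaging (16 unused).
Since solder, packaging are not tight, their duals are 0.
The binding rows give the dual system: 1·y_components + 2·y_pick-and-place = 18.5 and 6·y_components + 4·y_pick-and-place = 71.
→ y_components = 8.5 and y_pick-and-place = 5.
Shadow price of pick-and-place = 5.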